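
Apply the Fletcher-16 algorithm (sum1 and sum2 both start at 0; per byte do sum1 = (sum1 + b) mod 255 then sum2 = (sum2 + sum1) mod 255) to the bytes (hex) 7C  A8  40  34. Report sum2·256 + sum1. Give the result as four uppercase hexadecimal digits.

Running sums (mod 255):
  after byte 0 (7C): sum1=124, sum2=124
  after byte 1 (A8): sum1=37, sum2=161
  after byte 2 (40): sum1=101, sum2=7
  after byte 3 (34): sum1=153, sum2=160
Checksum = sum2·256 + sum1 = 160·256 + 153 = 41113 = 0xA099.

A099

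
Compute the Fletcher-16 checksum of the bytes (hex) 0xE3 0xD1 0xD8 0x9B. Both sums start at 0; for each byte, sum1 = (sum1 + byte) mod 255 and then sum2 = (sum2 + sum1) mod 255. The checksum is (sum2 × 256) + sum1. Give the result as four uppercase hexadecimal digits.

522A

Running sums (mod 255):
  after byte 0 (0xE3): sum1=227, sum2=227
  after byte 1 (0xD1): sum1=181, sum2=153
  after byte 2 (0xD8): sum1=142, sum2=40
  after byte 3 (0x9B): sum1=42, sum2=82
Checksum = sum2·256 + sum1 = 82·256 + 42 = 21034 = 0x522A.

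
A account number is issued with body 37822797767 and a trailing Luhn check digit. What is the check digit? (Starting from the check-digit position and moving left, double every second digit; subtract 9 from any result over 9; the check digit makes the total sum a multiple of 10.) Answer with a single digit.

Partial digits right→left: 7 6 7 7 9 7 2 2 8 7 3
Double every second digit counting from the check-digit position (so the 1st, 3rd, 5th, ... of the partial from the right).
  doubled (with −9 where >9): 5 5 9 4 7 6 → sum 36
  kept as-is: 6 7 7 2 7 → sum 29
Total = 36 + 29 = 65.
Check digit = (10 − (65 mod 10)) mod 10 = 5.

5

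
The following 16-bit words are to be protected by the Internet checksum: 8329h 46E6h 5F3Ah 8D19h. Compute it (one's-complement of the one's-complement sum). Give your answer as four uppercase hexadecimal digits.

One's-complement addition (fold any carry out of bit 15 back into bit 0):
  0x8329 + 0x46E6 = 0x0CA0F
  0xCA0F + 0x5F3A = 0x12949 → wrap carry → 0x294A
  0x294A + 0x8D19 = 0x0B663
One's-complement sum = 0xB663.
Checksum = ~0xB663 & 0xFFFF = 0x499C.

499C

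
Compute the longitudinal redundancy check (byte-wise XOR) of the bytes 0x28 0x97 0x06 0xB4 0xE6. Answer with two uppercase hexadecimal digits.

EB

XOR the bytes together:
  start with 0x28
  0x28 ⊕ 0x97 = 0xBF
  0xBF ⊕ 0x06 = 0xB9
  0xB9 ⊕ 0xB4 = 0x0D
  0x0D ⊕ 0xE6 = 0xEB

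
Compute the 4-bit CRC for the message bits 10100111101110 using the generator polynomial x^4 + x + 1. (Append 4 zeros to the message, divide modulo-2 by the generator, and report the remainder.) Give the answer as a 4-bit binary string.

Append 4 zeros: 101001111011100000. Divide by 10011 (XOR where the leading bit is 1):
  pos 0: 10100 XOR 10011 = 00111
  pos 2: 11111 XOR 10011 = 01100
  pos 3: 11001 XOR 10011 = 01010
  pos 4: 10101 XOR 10011 = 00110
  pos 6: 11001 XOR 10011 = 01010
  pos 7: 10101 XOR 10011 = 00110
  pos 9: 11010 XOR 10011 = 01001
  pos 10: 10010 XOR 10011 = 00001
Remainder (last 4 bits) = 1000. This is the CRC / FCS.

1000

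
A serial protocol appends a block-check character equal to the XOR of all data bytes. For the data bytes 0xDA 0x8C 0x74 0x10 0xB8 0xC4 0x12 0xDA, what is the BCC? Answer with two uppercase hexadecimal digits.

86

XOR the bytes together:
  start with 0xDA
  0xDA ⊕ 0x8C = 0x56
  0x56 ⊕ 0x74 = 0x22
  0x22 ⊕ 0x10 = 0x32
  0x32 ⊕ 0xB8 = 0x8A
  0x8A ⊕ 0xC4 = 0x4E
  0x4E ⊕ 0x12 = 0x5C
  0x5C ⊕ 0xDA = 0x86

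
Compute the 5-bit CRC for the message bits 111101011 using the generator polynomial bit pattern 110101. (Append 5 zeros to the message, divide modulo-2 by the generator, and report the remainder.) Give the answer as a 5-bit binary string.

00100

Append 5 zeros: 11110101100000. Divide by 110101 (XOR where the leading bit is 1):
  pos 0: 111101 XOR 110101 = 001000
  pos 2: 100001 XOR 110101 = 010100
  pos 3: 101001 XOR 110101 = 011100
  pos 4: 111000 XOR 110101 = 001101
  pos 6: 110100 XOR 110101 = 000001
Remainder (last 5 bits) = 00100. This is the CRC / FCS.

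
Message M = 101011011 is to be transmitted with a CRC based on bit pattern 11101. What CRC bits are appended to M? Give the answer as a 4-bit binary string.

0110

Append 4 zeros: 1010110110000. Divide by 11101 (XOR where the leading bit is 1):
  pos 0: 10101 XOR 11101 = 01000
  pos 1: 10001 XOR 11101 = 01100
  pos 2: 11000 XOR 11101 = 00101
  pos 4: 10111 XOR 11101 = 01010
  pos 5: 10100 XOR 11101 = 01001
  pos 6: 10010 XOR 11101 = 01111
  pos 7: 11110 XOR 11101 = 00011
Remainder (last 4 bits) = 0110. This is the CRC / FCS.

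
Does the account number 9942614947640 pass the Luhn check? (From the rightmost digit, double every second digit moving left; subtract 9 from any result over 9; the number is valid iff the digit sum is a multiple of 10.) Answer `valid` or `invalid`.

valid

From the right, keep odd positions and double even positions (subtract 9 from any doubled value over 9):
  doubled (positions 2,4,...): 8 5 9 2 4 9 → sum 37
  kept (positions 1,3,...): 0 6 4 4 6 4 9 → sum 33
Total = 70.
70 mod 10 = 0, so the number is valid.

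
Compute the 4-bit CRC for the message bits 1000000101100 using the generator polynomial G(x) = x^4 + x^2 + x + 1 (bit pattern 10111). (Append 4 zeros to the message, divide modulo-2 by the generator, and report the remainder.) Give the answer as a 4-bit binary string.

1010

Append 4 zeros: 10000001011000000. Divide by 10111 (XOR where the leading bit is 1):
  pos 0: 10000 XOR 10111 = 00111
  pos 2: 11100 XOR 10111 = 01011
  pos 3: 10111 XOR 10111 = 00000
  pos 9: 11000 XOR 10111 = 01111
  pos 10: 11110 XOR 10111 = 01001
  pos 11: 10010 XOR 10111 = 00101
Remainder (last 4 bits) = 1010. This is the CRC / FCS.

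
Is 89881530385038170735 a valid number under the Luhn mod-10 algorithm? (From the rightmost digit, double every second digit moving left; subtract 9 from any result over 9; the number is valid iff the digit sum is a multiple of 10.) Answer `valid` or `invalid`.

From the right, keep odd positions and double even positions (subtract 9 from any doubled value over 9):
  doubled (positions 2,4,...): 6 0 2 6 1 6 6 2 7 7 → sum 43
  kept (positions 1,3,...): 5 7 7 8 0 8 0 5 8 9 → sum 57
Total = 100.
100 mod 10 = 0, so the number is valid.

valid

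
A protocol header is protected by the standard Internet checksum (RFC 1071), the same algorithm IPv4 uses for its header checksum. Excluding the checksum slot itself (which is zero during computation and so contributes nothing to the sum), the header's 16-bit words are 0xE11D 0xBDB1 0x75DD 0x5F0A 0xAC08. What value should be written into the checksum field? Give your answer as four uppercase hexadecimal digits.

E03F

One's-complement addition (fold any carry out of bit 15 back into bit 0):
  0xE11D + 0xBDB1 = 0x19ECE → wrap carry → 0x9ECF
  0x9ECF + 0x75DD = 0x114AC → wrap carry → 0x14AD
  0x14AD + 0x5F0A = 0x073B7
  0x73B7 + 0xAC08 = 0x11FBF → wrap carry → 0x1FC0
One's-complement sum = 0x1FC0.
Checksum = ~0x1FC0 & 0xFFFF = 0xE03F.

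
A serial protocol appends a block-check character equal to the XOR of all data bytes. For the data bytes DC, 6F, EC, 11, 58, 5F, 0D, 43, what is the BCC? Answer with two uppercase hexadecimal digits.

XOR the bytes together:
  start with 0xDC
  0xDC ⊕ 0x6F = 0xB3
  0xB3 ⊕ 0xEC = 0x5F
  0x5F ⊕ 0x11 = 0x4E
  0x4E ⊕ 0x58 = 0x16
  0x16 ⊕ 0x5F = 0x49
  0x49 ⊕ 0x0D = 0x44
  0x44 ⊕ 0x43 = 0x07

07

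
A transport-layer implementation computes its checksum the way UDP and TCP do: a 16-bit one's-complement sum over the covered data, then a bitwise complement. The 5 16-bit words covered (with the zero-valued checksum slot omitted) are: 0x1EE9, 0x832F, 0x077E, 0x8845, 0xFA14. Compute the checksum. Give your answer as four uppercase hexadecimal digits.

One's-complement addition (fold any carry out of bit 15 back into bit 0):
  0x1EE9 + 0x832F = 0x0A218
  0xA218 + 0x077E = 0x0A996
  0xA996 + 0x8845 = 0x131DB → wrap carry → 0x31DC
  0x31DC + 0xFA14 = 0x12BF0 → wrap carry → 0x2BF1
One's-complement sum = 0x2BF1.
Checksum = ~0x2BF1 & 0xFFFF = 0xD40E.

D40E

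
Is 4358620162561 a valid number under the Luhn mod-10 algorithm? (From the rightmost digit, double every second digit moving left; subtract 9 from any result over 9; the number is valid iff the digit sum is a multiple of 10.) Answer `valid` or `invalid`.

invalid

From the right, keep odd positions and double even positions (subtract 9 from any doubled value over 9):
  doubled (positions 2,4,...): 3 4 2 4 7 6 → sum 26
  kept (positions 1,3,...): 1 5 6 0 6 5 4 → sum 27
Total = 53.
53 mod 10 = 3, so the number is invalid.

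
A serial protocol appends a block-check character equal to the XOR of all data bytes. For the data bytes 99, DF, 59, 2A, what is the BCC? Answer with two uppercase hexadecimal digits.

35

XOR the bytes together:
  start with 0x99
  0x99 ⊕ 0xDF = 0x46
  0x46 ⊕ 0x59 = 0x1F
  0x1F ⊕ 0x2A = 0x35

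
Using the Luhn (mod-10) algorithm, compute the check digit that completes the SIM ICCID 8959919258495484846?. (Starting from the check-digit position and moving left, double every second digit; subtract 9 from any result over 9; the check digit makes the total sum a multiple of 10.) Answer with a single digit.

Partial digits right→left: 6 4 8 4 8 4 5 9 4 8 5 2 9 1 9 9 5 9 8
Double every second digit counting from the check-digit position (so the 1st, 3rd, 5th, ... of the partial from the right).
  doubled (with −9 where >9): 3 7 7 1 8 1 9 9 1 7 → sum 53
  kept as-is: 4 4 4 9 8 2 1 9 9 → sum 50
Total = 53 + 50 = 103.
Check digit = (10 − (103 mod 10)) mod 10 = 7.

7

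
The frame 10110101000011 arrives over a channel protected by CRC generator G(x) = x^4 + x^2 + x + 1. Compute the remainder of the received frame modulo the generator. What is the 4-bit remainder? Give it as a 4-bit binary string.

Modulo-2 division of 10110101000011 by 10111:
  pos 0: 10110 XOR 10111 = 00001
  pos 4: 11010 XOR 10111 = 01101
  pos 5: 11010 XOR 10111 = 01101
  pos 6: 11010 XOR 10111 = 01101
  pos 7: 11010 XOR 10111 = 01101
  pos 8: 11011 XOR 10111 = 01100
  pos 9: 11001 XOR 10111 = 01110
Remainder = 1110 (nonzero — an error is detected).

1110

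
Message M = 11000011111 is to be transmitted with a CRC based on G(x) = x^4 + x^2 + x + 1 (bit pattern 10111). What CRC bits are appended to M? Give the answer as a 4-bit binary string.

1011

Append 4 zeros: 110000111110000. Divide by 10111 (XOR where the leading bit is 1):
  pos 0: 11000 XOR 10111 = 01111
  pos 1: 11110 XOR 10111 = 01001
  pos 2: 10011 XOR 10111 = 00100
  pos 4: 10011 XOR 10111 = 00100
  pos 6: 10011 XOR 10111 = 00100
  pos 8: 10000 XOR 10111 = 00111
  pos 10: 11100 XOR 10111 = 01011
Remainder (last 4 bits) = 1011. This is the CRC / FCS.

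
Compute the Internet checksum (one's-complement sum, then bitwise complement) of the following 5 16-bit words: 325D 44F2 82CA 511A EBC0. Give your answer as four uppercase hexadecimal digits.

One's-complement addition (fold any carry out of bit 15 back into bit 0):
  0x325D + 0x44F2 = 0x0774F
  0x774F + 0x82CA = 0x0FA19
  0xFA19 + 0x511A = 0x14B33 → wrap carry → 0x4B34
  0x4B34 + 0xEBC0 = 0x136F4 → wrap carry → 0x36F5
One's-complement sum = 0x36F5.
Checksum = ~0x36F5 & 0xFFFF = 0xC90A.

C90A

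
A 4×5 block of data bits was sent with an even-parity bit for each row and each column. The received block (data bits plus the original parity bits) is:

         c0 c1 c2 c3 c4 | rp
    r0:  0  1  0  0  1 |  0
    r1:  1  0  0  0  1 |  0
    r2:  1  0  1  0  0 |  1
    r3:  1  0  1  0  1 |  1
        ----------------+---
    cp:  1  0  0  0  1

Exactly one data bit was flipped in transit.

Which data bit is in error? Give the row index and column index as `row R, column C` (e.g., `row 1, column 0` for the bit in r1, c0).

row 2, column 1

Recompute each row's even parity and compare to rp:
  r0: data parity 0, sent rp 0 → ok
  r1: data parity 0, sent rp 0 → ok
  r2: data parity 0, sent rp 1 → mismatch
  r3: data parity 1, sent rp 1 → ok
Recompute each column's even parity and compare to cp:
  c0: data parity 1, sent cp 1 → ok
  c1: data parity 1, sent cp 0 → mismatch
  c2: data parity 0, sent cp 0 → ok
  c3: data parity 0, sent cp 0 → ok
  c4: data parity 1, sent cp 1 → ok
Exactly one row (r2) and one column (c1) fail → the flipped bit is at their intersection.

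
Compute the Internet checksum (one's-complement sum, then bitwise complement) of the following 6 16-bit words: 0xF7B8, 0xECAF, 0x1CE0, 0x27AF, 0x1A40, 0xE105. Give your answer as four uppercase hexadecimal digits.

DBC1

One's-complement addition (fold any carry out of bit 15 back into bit 0):
  0xF7B8 + 0xECAF = 0x1E467 → wrap carry → 0xE468
  0xE468 + 0x1CE0 = 0x10148 → wrap carry → 0x0149
  0x0149 + 0x27AF = 0x028F8
  0x28F8 + 0x1A40 = 0x04338
  0x4338 + 0xE105 = 0x1243D → wrap carry → 0x243E
One's-complement sum = 0x243E.
Checksum = ~0x243E & 0xFFFF = 0xDBC1.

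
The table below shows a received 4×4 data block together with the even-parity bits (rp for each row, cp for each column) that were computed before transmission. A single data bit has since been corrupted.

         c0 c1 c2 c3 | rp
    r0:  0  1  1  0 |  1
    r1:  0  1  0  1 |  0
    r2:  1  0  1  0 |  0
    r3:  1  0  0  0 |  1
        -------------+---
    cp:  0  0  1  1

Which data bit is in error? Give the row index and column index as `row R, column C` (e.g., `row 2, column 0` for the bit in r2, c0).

row 0, column 2

Recompute each row's even parity and compare to rp:
  r0: data parity 0, sent rp 1 → mismatch
  r1: data parity 0, sent rp 0 → ok
  r2: data parity 0, sent rp 0 → ok
  r3: data parity 1, sent rp 1 → ok
Recompute each column's even parity and compare to cp:
  c0: data parity 0, sent cp 0 → ok
  c1: data parity 0, sent cp 0 → ok
  c2: data parity 0, sent cp 1 → mismatch
  c3: data parity 1, sent cp 1 → ok
Exactly one row (r0) and one column (c2) fail → the flipped bit is at their intersection.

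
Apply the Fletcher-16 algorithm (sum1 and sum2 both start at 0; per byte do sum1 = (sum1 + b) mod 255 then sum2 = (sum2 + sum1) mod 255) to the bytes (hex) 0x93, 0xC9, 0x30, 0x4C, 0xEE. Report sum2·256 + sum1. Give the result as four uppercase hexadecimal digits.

Running sums (mod 255):
  after byte 0 (0x93): sum1=147, sum2=147
  after byte 1 (0xC9): sum1=93, sum2=240
  after byte 2 (0x30): sum1=141, sum2=126
  after byte 3 (0x4C): sum1=217, sum2=88
  after byte 4 (0xEE): sum1=200, sum2=33
Checksum = sum2·256 + sum1 = 33·256 + 200 = 8648 = 0x21C8.

21C8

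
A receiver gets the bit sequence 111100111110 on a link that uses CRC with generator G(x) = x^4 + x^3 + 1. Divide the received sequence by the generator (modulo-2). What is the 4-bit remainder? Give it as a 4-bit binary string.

0000

Modulo-2 division of 111100111110 by 11001:
  pos 0: 11110 XOR 11001 = 00111
  pos 2: 11101 XOR 11001 = 00100
  pos 4: 10011 XOR 11001 = 01010
  pos 5: 10101 XOR 11001 = 01100
  pos 6: 11001 XOR 11001 = 00000
Remainder = 0000 (zero — the frame passes the CRC check).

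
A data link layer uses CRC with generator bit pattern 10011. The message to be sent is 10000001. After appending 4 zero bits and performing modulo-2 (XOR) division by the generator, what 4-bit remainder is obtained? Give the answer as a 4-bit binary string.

Append 4 zeros: 100000010000. Divide by 10011 (XOR where the leading bit is 1):
  pos 0: 10000 XOR 10011 = 00011
  pos 3: 11001 XOR 10011 = 01010
  pos 4: 10100 XOR 10011 = 00111
  pos 6: 11100 XOR 10011 = 01111
  pos 7: 11110 XOR 10011 = 01101
Remainder (last 4 bits) = 1101. This is the CRC / FCS.

1101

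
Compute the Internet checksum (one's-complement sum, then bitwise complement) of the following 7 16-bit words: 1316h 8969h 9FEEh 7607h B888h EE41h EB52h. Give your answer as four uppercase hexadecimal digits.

One's-complement addition (fold any carry out of bit 15 back into bit 0):
  0x1316 + 0x8969 = 0x09C7F
  0x9C7F + 0x9FEE = 0x13C6D → wrap carry → 0x3C6E
  0x3C6E + 0x7607 = 0x0B275
  0xB275 + 0xB888 = 0x16AFD → wrap carry → 0x6AFE
  0x6AFE + 0xEE41 = 0x1593F → wrap carry → 0x5940
  0x5940 + 0xEB52 = 0x14492 → wrap carry → 0x4493
One's-complement sum = 0x4493.
Checksum = ~0x4493 & 0xFFFF = 0xBB6C.

BB6C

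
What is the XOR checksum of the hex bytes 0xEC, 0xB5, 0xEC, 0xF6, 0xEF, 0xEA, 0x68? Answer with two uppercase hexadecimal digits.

2E

XOR the bytes together:
  start with 0xEC
  0xEC ⊕ 0xB5 = 0x59
  0x59 ⊕ 0xEC = 0xB5
  0xB5 ⊕ 0xF6 = 0x43
  0x43 ⊕ 0xEF = 0xAC
  0xAC ⊕ 0xEA = 0x46
  0x46 ⊕ 0x68 = 0x2E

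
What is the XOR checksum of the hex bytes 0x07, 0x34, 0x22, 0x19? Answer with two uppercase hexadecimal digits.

XOR the bytes together:
  start with 0x07
  0x07 ⊕ 0x34 = 0x33
  0x33 ⊕ 0x22 = 0x11
  0x11 ⊕ 0x19 = 0x08

08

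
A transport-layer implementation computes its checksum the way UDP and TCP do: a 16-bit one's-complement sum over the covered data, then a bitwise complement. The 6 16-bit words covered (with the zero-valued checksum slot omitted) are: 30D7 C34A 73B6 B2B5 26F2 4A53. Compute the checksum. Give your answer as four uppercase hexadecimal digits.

742C

One's-complement addition (fold any carry out of bit 15 back into bit 0):
  0x30D7 + 0xC34A = 0x0F421
  0xF421 + 0x73B6 = 0x167D7 → wrap carry → 0x67D8
  0x67D8 + 0xB2B5 = 0x11A8D → wrap carry → 0x1A8E
  0x1A8E + 0x26F2 = 0x04180
  0x4180 + 0x4A53 = 0x08BD3
One's-complement sum = 0x8BD3.
Checksum = ~0x8BD3 & 0xFFFF = 0x742C.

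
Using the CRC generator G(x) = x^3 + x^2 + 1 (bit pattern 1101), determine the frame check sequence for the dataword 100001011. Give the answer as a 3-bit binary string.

Append 3 zeros: 100001011000. Divide by 1101 (XOR where the leading bit is 1):
  pos 0: 1000 XOR 1101 = 0101
  pos 1: 1010 XOR 1101 = 0111
  pos 2: 1111 XOR 1101 = 0010
  pos 4: 1001 XOR 1101 = 0100
  pos 5: 1001 XOR 1101 = 0100
  pos 6: 1000 XOR 1101 = 0101
  pos 7: 1010 XOR 1101 = 0111
  pos 8: 1110 XOR 1101 = 0011
Remainder (last 3 bits) = 011. This is the CRC / FCS.

011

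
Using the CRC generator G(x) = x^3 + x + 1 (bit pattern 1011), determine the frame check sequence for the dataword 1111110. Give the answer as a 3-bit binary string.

Append 3 zeros: 1111110000. Divide by 1011 (XOR where the leading bit is 1):
  pos 0: 1111 XOR 1011 = 0100
  pos 1: 1001 XOR 1011 = 0010
  pos 3: 1010 XOR 1011 = 0001
  pos 6: 1000 XOR 1011 = 0011
Remainder (last 3 bits) = 011. This is the CRC / FCS.

011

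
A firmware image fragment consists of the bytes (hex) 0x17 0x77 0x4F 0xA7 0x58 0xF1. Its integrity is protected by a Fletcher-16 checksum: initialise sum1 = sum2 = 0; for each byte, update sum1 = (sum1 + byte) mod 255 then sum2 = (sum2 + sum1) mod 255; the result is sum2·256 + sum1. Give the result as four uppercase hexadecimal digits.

Running sums (mod 255):
  after byte 0 (0x17): sum1=23, sum2=23
  after byte 1 (0x77): sum1=142, sum2=165
  after byte 2 (0x4F): sum1=221, sum2=131
  after byte 3 (0xA7): sum1=133, sum2=9
  after byte 4 (0x58): sum1=221, sum2=230
  after byte 5 (0xF1): sum1=207, sum2=182
Checksum = sum2·256 + sum1 = 182·256 + 207 = 46799 = 0xB6CF.

B6CF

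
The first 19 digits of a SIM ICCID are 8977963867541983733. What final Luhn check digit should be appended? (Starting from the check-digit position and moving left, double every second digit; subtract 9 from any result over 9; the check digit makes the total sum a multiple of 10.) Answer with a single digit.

3

Partial digits right→left: 3 3 7 3 8 9 1 4 5 7 6 8 3 6 9 7 7 9 8
Double every second digit counting from the check-digit position (so the 1st, 3rd, 5th, ... of the partial from the right).
  doubled (with −9 where >9): 6 5 7 2 1 3 6 9 5 7 → sum 51
  kept as-is: 3 3 9 4 7 8 6 7 9 → sum 56
Total = 51 + 56 = 107.
Check digit = (10 − (107 mod 10)) mod 10 = 3.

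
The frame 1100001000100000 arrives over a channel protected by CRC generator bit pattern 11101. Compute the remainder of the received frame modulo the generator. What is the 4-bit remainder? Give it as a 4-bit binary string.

0000

Modulo-2 division of 1100001000100000 by 11101:
  pos 0: 11000 XOR 11101 = 00101
  pos 2: 10101 XOR 11101 = 01000
  pos 3: 10000 XOR 11101 = 01101
  pos 4: 11010 XOR 11101 = 00111
  pos 6: 11101 XOR 11101 = 00000
Remainder = 0000 (zero — the frame passes the CRC check).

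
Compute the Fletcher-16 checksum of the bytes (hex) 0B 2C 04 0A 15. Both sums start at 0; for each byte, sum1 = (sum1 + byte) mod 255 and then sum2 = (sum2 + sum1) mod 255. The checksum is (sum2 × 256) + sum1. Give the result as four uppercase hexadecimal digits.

Running sums (mod 255):
  after byte 0 (0B): sum1=11, sum2=11
  after byte 1 (2C): sum1=55, sum2=66
  after byte 2 (04): sum1=59, sum2=125
  after byte 3 (0A): sum1=69, sum2=194
  after byte 4 (15): sum1=90, sum2=29
Checksum = sum2·256 + sum1 = 29·256 + 90 = 7514 = 0x1D5A.

1D5A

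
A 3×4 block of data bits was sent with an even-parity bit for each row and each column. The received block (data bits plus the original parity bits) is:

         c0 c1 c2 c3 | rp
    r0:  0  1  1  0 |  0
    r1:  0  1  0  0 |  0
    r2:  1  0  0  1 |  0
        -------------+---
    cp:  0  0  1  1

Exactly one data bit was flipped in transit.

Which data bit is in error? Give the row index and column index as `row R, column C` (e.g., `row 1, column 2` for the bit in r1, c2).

row 1, column 0

Recompute each row's even parity and compare to rp:
  r0: data parity 0, sent rp 0 → ok
  r1: data parity 1, sent rp 0 → mismatch
  r2: data parity 0, sent rp 0 → ok
Recompute each column's even parity and compare to cp:
  c0: data parity 1, sent cp 0 → mismatch
  c1: data parity 0, sent cp 0 → ok
  c2: data parity 1, sent cp 1 → ok
  c3: data parity 1, sent cp 1 → ok
Exactly one row (r1) and one column (c0) fail → the flipped bit is at their intersection.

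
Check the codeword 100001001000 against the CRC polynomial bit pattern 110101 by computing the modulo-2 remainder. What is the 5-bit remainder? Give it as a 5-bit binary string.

Modulo-2 division of 100001001000 by 110101:
  pos 0: 100001 XOR 110101 = 010100
  pos 1: 101000 XOR 110101 = 011101
  pos 2: 111010 XOR 110101 = 001111
  pos 4: 111110 XOR 110101 = 001011
  pos 6: 101100 XOR 110101 = 011001
Remainder = 11001 (nonzero — an error is detected).

11001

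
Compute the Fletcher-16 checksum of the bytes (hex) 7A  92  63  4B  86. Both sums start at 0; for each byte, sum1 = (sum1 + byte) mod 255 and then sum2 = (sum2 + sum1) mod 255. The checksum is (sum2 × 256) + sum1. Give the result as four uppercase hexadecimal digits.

Running sums (mod 255):
  after byte 0 (7A): sum1=122, sum2=122
  after byte 1 (92): sum1=13, sum2=135
  after byte 2 (63): sum1=112, sum2=247
  after byte 3 (4B): sum1=187, sum2=179
  after byte 4 (86): sum1=66, sum2=245
Checksum = sum2·256 + sum1 = 245·256 + 66 = 62786 = 0xF542.

F542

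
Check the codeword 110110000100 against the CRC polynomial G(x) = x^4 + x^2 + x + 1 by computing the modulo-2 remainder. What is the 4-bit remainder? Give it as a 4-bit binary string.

Modulo-2 division of 110110000100 by 10111:
  pos 0: 11011 XOR 10111 = 01100
  pos 1: 11000 XOR 10111 = 01111
  pos 2: 11110 XOR 10111 = 01001
  pos 3: 10010 XOR 10111 = 00101
  pos 5: 10101 XOR 10111 = 00010
Remainder = 1000 (nonzero — an error is detected).

1000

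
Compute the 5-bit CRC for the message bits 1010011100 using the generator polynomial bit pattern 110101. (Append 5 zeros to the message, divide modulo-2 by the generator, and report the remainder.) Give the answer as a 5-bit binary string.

Append 5 zeros: 101001110000000. Divide by 110101 (XOR where the leading bit is 1):
  pos 0: 101001 XOR 110101 = 011100
  pos 1: 111001 XOR 110101 = 001100
  pos 3: 110010 XOR 110101 = 000111
  pos 6: 111000 XOR 110101 = 001101
  pos 8: 110100 XOR 110101 = 000001
Remainder (last 5 bits) = 00010. This is the CRC / FCS.

00010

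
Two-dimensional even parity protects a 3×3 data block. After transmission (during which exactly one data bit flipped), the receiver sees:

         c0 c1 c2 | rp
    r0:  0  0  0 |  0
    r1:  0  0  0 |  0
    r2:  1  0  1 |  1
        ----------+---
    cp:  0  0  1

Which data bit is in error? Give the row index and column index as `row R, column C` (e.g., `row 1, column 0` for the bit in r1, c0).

Recompute each row's even parity and compare to rp:
  r0: data parity 0, sent rp 0 → ok
  r1: data parity 0, sent rp 0 → ok
  r2: data parity 0, sent rp 1 → mismatch
Recompute each column's even parity and compare to cp:
  c0: data parity 1, sent cp 0 → mismatch
  c1: data parity 0, sent cp 0 → ok
  c2: data parity 1, sent cp 1 → ok
Exactly one row (r2) and one column (c0) fail → the flipped bit is at their intersection.

row 2, column 0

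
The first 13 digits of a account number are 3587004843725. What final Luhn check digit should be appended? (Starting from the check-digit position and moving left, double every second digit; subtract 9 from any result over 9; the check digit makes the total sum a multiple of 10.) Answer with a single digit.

0

Partial digits right→left: 5 2 7 3 4 8 4 0 0 7 8 5 3
Double every second digit counting from the check-digit position (so the 1st, 3rd, 5th, ... of the partial from the right).
  doubled (with −9 where >9): 1 5 8 8 0 7 6 → sum 35
  kept as-is: 2 3 8 0 7 5 → sum 25
Total = 35 + 25 = 60.
Check digit = (10 − (60 mod 10)) mod 10 = 0.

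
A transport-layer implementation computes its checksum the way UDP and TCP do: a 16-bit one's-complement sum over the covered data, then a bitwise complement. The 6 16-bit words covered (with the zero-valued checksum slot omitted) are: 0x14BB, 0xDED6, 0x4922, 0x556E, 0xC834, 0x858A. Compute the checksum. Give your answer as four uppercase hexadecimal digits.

One's-complement addition (fold any carry out of bit 15 back into bit 0):
  0x14BB + 0xDED6 = 0x0F391
  0xF391 + 0x4922 = 0x13CB3 → wrap carry → 0x3CB4
  0x3CB4 + 0x556E = 0x09222
  0x9222 + 0xC834 = 0x15A56 → wrap carry → 0x5A57
  0x5A57 + 0x858A = 0x0DFE1
One's-complement sum = 0xDFE1.
Checksum = ~0xDFE1 & 0xFFFF = 0x201E.

201E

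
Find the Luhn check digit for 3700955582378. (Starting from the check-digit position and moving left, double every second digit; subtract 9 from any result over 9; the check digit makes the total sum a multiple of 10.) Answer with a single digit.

Partial digits right→left: 8 7 3 2 8 5 5 5 9 0 0 7 3
Double every second digit counting from the check-digit position (so the 1st, 3rd, 5th, ... of the partial from the right).
  doubled (with −9 where >9): 7 6 7 1 9 0 6 → sum 36
  kept as-is: 7 2 5 5 0 7 → sum 26
Total = 36 + 26 = 62.
Check digit = (10 − (62 mod 10)) mod 10 = 8.

8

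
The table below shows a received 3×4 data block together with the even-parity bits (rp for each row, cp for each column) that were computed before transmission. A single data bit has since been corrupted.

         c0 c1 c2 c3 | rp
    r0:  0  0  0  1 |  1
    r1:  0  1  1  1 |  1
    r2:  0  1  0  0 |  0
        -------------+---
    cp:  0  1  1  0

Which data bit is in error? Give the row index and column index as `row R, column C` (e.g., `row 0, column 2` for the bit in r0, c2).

row 2, column 1

Recompute each row's even parity and compare to rp:
  r0: data parity 1, sent rp 1 → ok
  r1: data parity 1, sent rp 1 → ok
  r2: data parity 1, sent rp 0 → mismatch
Recompute each column's even parity and compare to cp:
  c0: data parity 0, sent cp 0 → ok
  c1: data parity 0, sent cp 1 → mismatch
  c2: data parity 1, sent cp 1 → ok
  c3: data parity 0, sent cp 0 → ok
Exactly one row (r2) and one column (c1) fail → the flipped bit is at their intersection.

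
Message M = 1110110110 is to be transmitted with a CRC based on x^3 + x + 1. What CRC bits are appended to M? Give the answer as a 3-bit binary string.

000

Append 3 zeros: 1110110110000. Divide by 1011 (XOR where the leading bit is 1):
  pos 0: 1110 XOR 1011 = 0101
  pos 1: 1011 XOR 1011 = 0000
  pos 5: 1011 XOR 1011 = 0000
Remainder (last 3 bits) = 000. This is the CRC / FCS.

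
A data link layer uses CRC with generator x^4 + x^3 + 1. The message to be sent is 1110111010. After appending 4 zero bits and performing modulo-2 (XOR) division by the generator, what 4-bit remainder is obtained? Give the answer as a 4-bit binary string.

1111

Append 4 zeros: 11101110100000. Divide by 11001 (XOR where the leading bit is 1):
  pos 0: 11101 XOR 11001 = 00100
  pos 2: 10011 XOR 11001 = 01010
  pos 3: 10100 XOR 11001 = 01101
  pos 4: 11011 XOR 11001 = 00010
  pos 7: 10000 XOR 11001 = 01001
  pos 8: 10010 XOR 11001 = 01011
  pos 9: 10110 XOR 11001 = 01111
Remainder (last 4 bits) = 1111. This is the CRC / FCS.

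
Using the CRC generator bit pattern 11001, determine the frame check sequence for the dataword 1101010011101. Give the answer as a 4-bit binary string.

Append 4 zeros: 11010100111010000. Divide by 11001 (XOR where the leading bit is 1):
  pos 0: 11010 XOR 11001 = 00011
  pos 3: 11100 XOR 11001 = 00101
  pos 5: 10111 XOR 11001 = 01110
  pos 6: 11101 XOR 11001 = 00100
  pos 8: 10001 XOR 11001 = 01000
  pos 9: 10000 XOR 11001 = 01001
  pos 10: 10010 XOR 11001 = 01011
  pos 11: 10110 XOR 11001 = 01111
  pos 12: 11110 XOR 11001 = 00111
Remainder (last 4 bits) = 0111. This is the CRC / FCS.

0111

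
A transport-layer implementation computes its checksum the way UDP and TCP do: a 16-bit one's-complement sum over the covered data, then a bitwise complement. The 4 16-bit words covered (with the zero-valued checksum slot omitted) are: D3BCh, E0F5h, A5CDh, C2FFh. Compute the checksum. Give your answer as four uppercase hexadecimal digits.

E27F

One's-complement addition (fold any carry out of bit 15 back into bit 0):
  0xD3BC + 0xE0F5 = 0x1B4B1 → wrap carry → 0xB4B2
  0xB4B2 + 0xA5CD = 0x15A7F → wrap carry → 0x5A80
  0x5A80 + 0xC2FF = 0x11D7F → wrap carry → 0x1D80
One's-complement sum = 0x1D80.
Checksum = ~0x1D80 & 0xFFFF = 0xE27F.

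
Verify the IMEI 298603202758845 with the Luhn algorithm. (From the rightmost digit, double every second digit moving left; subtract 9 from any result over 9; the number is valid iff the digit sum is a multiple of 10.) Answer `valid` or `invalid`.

valid

From the right, keep odd positions and double even positions (subtract 9 from any doubled value over 9):
  doubled (positions 2,4,...): 8 7 5 0 6 3 9 → sum 38
  kept (positions 1,3,...): 5 8 5 2 2 0 8 2 → sum 32
Total = 70.
70 mod 10 = 0, so the number is valid.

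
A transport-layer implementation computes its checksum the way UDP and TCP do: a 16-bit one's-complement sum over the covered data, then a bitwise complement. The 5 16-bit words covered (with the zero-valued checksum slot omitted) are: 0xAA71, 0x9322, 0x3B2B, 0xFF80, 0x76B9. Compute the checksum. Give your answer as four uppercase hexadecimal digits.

1106

One's-complement addition (fold any carry out of bit 15 back into bit 0):
  0xAA71 + 0x9322 = 0x13D93 → wrap carry → 0x3D94
  0x3D94 + 0x3B2B = 0x078BF
  0x78BF + 0xFF80 = 0x1783F → wrap carry → 0x7840
  0x7840 + 0x76B9 = 0x0EEF9
One's-complement sum = 0xEEF9.
Checksum = ~0xEEF9 & 0xFFFF = 0x1106.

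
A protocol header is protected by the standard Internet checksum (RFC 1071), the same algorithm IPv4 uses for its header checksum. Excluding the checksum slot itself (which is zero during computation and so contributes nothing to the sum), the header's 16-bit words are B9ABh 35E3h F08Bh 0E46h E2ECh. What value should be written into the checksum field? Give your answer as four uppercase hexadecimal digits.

2EB2

One's-complement addition (fold any carry out of bit 15 back into bit 0):
  0xB9AB + 0x35E3 = 0x0EF8E
  0xEF8E + 0xF08B = 0x1E019 → wrap carry → 0xE01A
  0xE01A + 0x0E46 = 0x0EE60
  0xEE60 + 0xE2EC = 0x1D14C → wrap carry → 0xD14D
One's-complement sum = 0xD14D.
Checksum = ~0xD14D & 0xFFFF = 0x2EB2.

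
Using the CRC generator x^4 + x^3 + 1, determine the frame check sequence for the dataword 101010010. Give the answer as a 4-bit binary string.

1100

Append 4 zeros: 1010100100000. Divide by 11001 (XOR where the leading bit is 1):
  pos 0: 10101 XOR 11001 = 01100
  pos 1: 11000 XOR 11001 = 00001
  pos 5: 10100 XOR 11001 = 01101
  pos 6: 11010 XOR 11001 = 00011
Remainder (last 4 bits) = 1100. This is the CRC / FCS.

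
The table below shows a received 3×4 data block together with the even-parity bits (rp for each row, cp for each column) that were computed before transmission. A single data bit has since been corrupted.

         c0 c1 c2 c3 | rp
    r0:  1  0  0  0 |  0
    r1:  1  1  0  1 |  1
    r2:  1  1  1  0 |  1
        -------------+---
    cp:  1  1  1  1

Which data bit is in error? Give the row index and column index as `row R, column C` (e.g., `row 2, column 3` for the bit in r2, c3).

Recompute each row's even parity and compare to rp:
  r0: data parity 1, sent rp 0 → mismatch
  r1: data parity 1, sent rp 1 → ok
  r2: data parity 1, sent rp 1 → ok
Recompute each column's even parity and compare to cp:
  c0: data parity 1, sent cp 1 → ok
  c1: data parity 0, sent cp 1 → mismatch
  c2: data parity 1, sent cp 1 → ok
  c3: data parity 1, sent cp 1 → ok
Exactly one row (r0) and one column (c1) fail → the flipped bit is at their intersection.

row 0, column 1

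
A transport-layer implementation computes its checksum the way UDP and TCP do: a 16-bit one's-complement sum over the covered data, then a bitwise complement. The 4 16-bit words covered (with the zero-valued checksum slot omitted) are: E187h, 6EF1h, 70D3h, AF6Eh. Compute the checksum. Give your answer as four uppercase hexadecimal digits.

8F44

One's-complement addition (fold any carry out of bit 15 back into bit 0):
  0xE187 + 0x6EF1 = 0x15078 → wrap carry → 0x5079
  0x5079 + 0x70D3 = 0x0C14C
  0xC14C + 0xAF6E = 0x170BA → wrap carry → 0x70BB
One's-complement sum = 0x70BB.
Checksum = ~0x70BB & 0xFFFF = 0x8F44.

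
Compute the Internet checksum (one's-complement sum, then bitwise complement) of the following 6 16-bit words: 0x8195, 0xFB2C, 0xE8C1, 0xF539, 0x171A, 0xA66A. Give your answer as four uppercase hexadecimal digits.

One's-complement addition (fold any carry out of bit 15 back into bit 0):
  0x8195 + 0xFB2C = 0x17CC1 → wrap carry → 0x7CC2
  0x7CC2 + 0xE8C1 = 0x16583 → wrap carry → 0x6584
  0x6584 + 0xF539 = 0x15ABD → wrap carry → 0x5ABE
  0x5ABE + 0x171A = 0x071D8
  0x71D8 + 0xA66A = 0x11842 → wrap carry → 0x1843
One's-complement sum = 0x1843.
Checksum = ~0x1843 & 0xFFFF = 0xE7BC.

E7BC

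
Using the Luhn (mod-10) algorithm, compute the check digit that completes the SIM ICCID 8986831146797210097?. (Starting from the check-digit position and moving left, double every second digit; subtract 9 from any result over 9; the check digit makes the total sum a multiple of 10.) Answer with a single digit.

Partial digits right→left: 7 9 0 0 1 2 7 9 7 6 4 1 1 3 8 6 8 9 8
Double every second digit counting from the check-digit position (so the 1st, 3rd, 5th, ... of the partial from the right).
  doubled (with −9 where >9): 5 0 2 5 5 8 2 7 7 7 → sum 48
  kept as-is: 9 0 2 9 6 1 3 6 9 → sum 45
Total = 48 + 45 = 93.
Check digit = (10 − (93 mod 10)) mod 10 = 7.

7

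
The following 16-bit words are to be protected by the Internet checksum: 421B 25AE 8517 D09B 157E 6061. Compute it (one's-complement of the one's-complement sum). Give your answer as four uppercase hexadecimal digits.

One's-complement addition (fold any carry out of bit 15 back into bit 0):
  0x421B + 0x25AE = 0x067C9
  0x67C9 + 0x8517 = 0x0ECE0
  0xECE0 + 0xD09B = 0x1BD7B → wrap carry → 0xBD7C
  0xBD7C + 0x157E = 0x0D2FA
  0xD2FA + 0x6061 = 0x1335B → wrap carry → 0x335C
One's-complement sum = 0x335C.
Checksum = ~0x335C & 0xFFFF = 0xCCA3.

CCA3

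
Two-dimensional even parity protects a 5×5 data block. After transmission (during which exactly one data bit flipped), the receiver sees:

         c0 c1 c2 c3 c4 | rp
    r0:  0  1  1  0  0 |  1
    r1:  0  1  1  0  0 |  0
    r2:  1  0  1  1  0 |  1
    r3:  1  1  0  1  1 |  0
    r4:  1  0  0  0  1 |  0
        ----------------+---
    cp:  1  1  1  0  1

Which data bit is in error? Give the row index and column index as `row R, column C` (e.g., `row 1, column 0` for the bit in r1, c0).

row 0, column 4

Recompute each row's even parity and compare to rp:
  r0: data parity 0, sent rp 1 → mismatch
  r1: data parity 0, sent rp 0 → ok
  r2: data parity 1, sent rp 1 → ok
  r3: data parity 0, sent rp 0 → ok
  r4: data parity 0, sent rp 0 → ok
Recompute each column's even parity and compare to cp:
  c0: data parity 1, sent cp 1 → ok
  c1: data parity 1, sent cp 1 → ok
  c2: data parity 1, sent cp 1 → ok
  c3: data parity 0, sent cp 0 → ok
  c4: data parity 0, sent cp 1 → mismatch
Exactly one row (r0) and one column (c4) fail → the flipped bit is at their intersection.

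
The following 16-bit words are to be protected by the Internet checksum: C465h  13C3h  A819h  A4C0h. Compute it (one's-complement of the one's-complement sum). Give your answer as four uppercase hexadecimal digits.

DAFC

One's-complement addition (fold any carry out of bit 15 back into bit 0):
  0xC465 + 0x13C3 = 0x0D828
  0xD828 + 0xA819 = 0x18041 → wrap carry → 0x8042
  0x8042 + 0xA4C0 = 0x12502 → wrap carry → 0x2503
One's-complement sum = 0x2503.
Checksum = ~0x2503 & 0xFFFF = 0xDAFC.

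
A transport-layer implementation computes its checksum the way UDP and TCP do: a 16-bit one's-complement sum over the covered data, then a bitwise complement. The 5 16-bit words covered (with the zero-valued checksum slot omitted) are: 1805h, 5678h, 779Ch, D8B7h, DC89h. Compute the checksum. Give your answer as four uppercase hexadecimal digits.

64A4

One's-complement addition (fold any carry out of bit 15 back into bit 0):
  0x1805 + 0x5678 = 0x06E7D
  0x6E7D + 0x779C = 0x0E619
  0xE619 + 0xD8B7 = 0x1BED0 → wrap carry → 0xBED1
  0xBED1 + 0xDC89 = 0x19B5A → wrap carry → 0x9B5B
One's-complement sum = 0x9B5B.
Checksum = ~0x9B5B & 0xFFFF = 0x64A4.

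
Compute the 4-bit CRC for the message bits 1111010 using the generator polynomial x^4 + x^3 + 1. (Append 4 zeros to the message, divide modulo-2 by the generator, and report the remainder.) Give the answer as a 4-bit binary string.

Append 4 zeros: 11110100000. Divide by 11001 (XOR where the leading bit is 1):
  pos 0: 11110 XOR 11001 = 00111
  pos 2: 11110 XOR 11001 = 00111
  pos 4: 11100 XOR 11001 = 00101
  pos 6: 10100 XOR 11001 = 01101
Remainder (last 4 bits) = 1101. This is the CRC / FCS.

1101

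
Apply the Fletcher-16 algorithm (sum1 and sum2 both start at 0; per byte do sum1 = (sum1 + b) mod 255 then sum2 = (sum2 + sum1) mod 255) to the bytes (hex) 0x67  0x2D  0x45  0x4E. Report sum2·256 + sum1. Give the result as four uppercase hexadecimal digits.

FD28

Running sums (mod 255):
  after byte 0 (0x67): sum1=103, sum2=103
  after byte 1 (0x2D): sum1=148, sum2=251
  after byte 2 (0x45): sum1=217, sum2=213
  after byte 3 (0x4E): sum1=40, sum2=253
Checksum = sum2·256 + sum1 = 253·256 + 40 = 64808 = 0xFD28.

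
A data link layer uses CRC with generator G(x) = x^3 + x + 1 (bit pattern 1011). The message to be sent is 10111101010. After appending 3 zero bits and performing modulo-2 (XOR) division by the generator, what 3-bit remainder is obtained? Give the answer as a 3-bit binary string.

Append 3 zeros: 10111101010000. Divide by 1011 (XOR where the leading bit is 1):
  pos 0: 1011 XOR 1011 = 0000
  pos 4: 1101 XOR 1011 = 0110
  pos 5: 1100 XOR 1011 = 0111
  pos 6: 1111 XOR 1011 = 0100
  pos 7: 1000 XOR 1011 = 0011
  pos 9: 1100 XOR 1011 = 0111
  pos 10: 1110 XOR 1011 = 0101
Remainder (last 3 bits) = 101. This is the CRC / FCS.

101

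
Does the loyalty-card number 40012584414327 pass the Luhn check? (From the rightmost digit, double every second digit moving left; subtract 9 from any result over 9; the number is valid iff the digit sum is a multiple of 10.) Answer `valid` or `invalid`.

From the right, keep odd positions and double even positions (subtract 9 from any doubled value over 9):
  doubled (positions 2,4,...): 4 8 8 7 4 0 8 → sum 39
  kept (positions 1,3,...): 7 3 1 4 5 1 0 → sum 21
Total = 60.
60 mod 10 = 0, so the number is valid.

valid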